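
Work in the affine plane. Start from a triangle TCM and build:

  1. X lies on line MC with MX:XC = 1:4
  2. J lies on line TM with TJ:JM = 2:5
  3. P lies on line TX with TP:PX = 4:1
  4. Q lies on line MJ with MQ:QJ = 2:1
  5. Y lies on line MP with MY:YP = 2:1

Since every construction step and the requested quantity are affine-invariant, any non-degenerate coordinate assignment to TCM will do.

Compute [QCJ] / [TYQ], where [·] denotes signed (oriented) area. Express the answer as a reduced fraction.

[QCJ]:[TYQ] = -375/88

Work in coordinates with T = (0, 0), C = (1, 0), M = (0, 1).
1. X lies on line MC with MX:XC = 1:4 ⇒ X = (1/5, 4/5)
2. J lies on line TM with TJ:JM = 2:5 ⇒ J = (0, 2/7)
3. P lies on line TX with TP:PX = 4:1 ⇒ P = (4/25, 16/25)
4. Q lies on line MJ with MQ:QJ = 2:1 ⇒ Q = (0, 11/21)
5. Y lies on line MP with MY:YP = 2:1 ⇒ Y = (8/75, 19/25)
2·[QCJ] = -5/21, 2·[TYQ] = 88/1575
[QCJ]:[TYQ] = -5/21:88/1575 = -375/88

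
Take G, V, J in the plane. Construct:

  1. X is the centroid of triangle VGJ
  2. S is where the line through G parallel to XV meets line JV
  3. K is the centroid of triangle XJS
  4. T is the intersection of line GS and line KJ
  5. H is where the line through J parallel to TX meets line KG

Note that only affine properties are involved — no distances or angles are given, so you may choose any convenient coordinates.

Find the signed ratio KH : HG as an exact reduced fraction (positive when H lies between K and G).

KH:HG = -2/11

Work in coordinates with G = (0, 0), V = (1, 0), J = (0, 1).
1. X is the centroid of triangle VGJ ⇒ X = (1/3, 1/3)
2. S is where the line through G parallel to XV meets line JV ⇒ S = (2, -1)
3. K is the centroid of triangle XJS ⇒ K = (7/9, 1/9)
4. T is the intersection of line GS and line KJ ⇒ T = (14/9, -7/9)
5. H is where the line through J parallel to TX meets line KG ⇒ H = (77/81, 11/81)
H = K + t·(G−K) with t = -2/9, so KH:HG = t:(1−t) = -2/9:11/9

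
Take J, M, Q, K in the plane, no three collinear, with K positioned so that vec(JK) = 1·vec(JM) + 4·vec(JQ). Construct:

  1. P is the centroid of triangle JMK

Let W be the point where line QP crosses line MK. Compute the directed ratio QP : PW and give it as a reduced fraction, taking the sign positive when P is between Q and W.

QP:PW = 2

Work in coordinates with J = (0, 0), M = (1, 0), Q = (0, 1), K = (1, 4).
1. P is the centroid of triangle JMK ⇒ P = (2/3, 4/3)
line QP meets MK at W = (1, 3/2)
P = Q + t·(W−Q) with t = 2/3, so QP:PW = 2/3:1/3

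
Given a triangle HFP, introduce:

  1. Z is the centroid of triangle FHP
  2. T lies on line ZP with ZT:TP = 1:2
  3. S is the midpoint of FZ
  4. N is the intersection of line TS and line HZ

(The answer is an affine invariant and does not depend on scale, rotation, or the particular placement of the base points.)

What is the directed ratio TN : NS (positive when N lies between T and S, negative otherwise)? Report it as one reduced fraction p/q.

TN:NS = 2/3

Assign H = (0, 0), F = (1, 0), P = (0, 1) — the answer is frame-independent, so this choice is without loss of generality.
1. Z is the centroid of triangle FHP ⇒ Z = (1/3, 1/3)
2. T lies on line ZP with ZT:TP = 1:2 ⇒ T = (2/9, 5/9)
3. S is the midpoint of FZ ⇒ S = (2/3, 1/6)
4. N is the intersection of line TS and line HZ ⇒ N = (2/5, 2/5)
N = T + t·(S−T) with t = 2/5, so TN:NS = t:(1−t) = 2/5:3/5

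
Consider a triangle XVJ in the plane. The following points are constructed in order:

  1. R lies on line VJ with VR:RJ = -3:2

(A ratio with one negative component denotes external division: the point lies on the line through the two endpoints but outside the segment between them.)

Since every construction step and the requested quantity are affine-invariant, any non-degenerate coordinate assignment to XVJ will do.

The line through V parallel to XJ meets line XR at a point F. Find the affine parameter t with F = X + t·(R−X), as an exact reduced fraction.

t = -1/2

Choose coordinates X = (0, 0), V = (1, 0), J = (0, 1).
1. R lies on line VJ with VR:RJ = -3:2 ⇒ R = (-2, 3)
through V parallel to XJ: direction (0, 1); meets XR at F = (1, -3/2)
F = X + t·(R−X) with t = -1/2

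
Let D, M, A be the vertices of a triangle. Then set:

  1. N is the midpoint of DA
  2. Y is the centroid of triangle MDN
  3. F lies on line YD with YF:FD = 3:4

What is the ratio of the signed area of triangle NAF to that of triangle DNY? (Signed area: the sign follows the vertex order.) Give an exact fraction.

[NAF]:[DNY] = 4/7

Set D = (0, 0), M = (1, 0), A = (0, 1); any affine frame gives the same invariant.
1. N is the midpoint of DA ⇒ N = (0, 1/2)
2. Y is the centroid of triangle MDN ⇒ Y = (1/3, 1/6)
3. F lies on line YD with YF:FD = 3:4 ⇒ F = (4/21, 2/21)
2·[NAF] = -2/21, 2·[DNY] = -1/6
[NAF]:[DNY] = -2/21:-1/6 = 4/7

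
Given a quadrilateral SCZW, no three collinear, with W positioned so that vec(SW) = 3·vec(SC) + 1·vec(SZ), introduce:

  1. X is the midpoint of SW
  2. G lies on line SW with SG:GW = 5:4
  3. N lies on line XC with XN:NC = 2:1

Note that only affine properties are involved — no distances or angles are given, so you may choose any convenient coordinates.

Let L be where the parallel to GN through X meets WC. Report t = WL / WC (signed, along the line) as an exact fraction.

Choose coordinates S = (0, 0), C = (1, 0), Z = (0, 1), W = (3, 1).
1. X is the midpoint of SW ⇒ X = (3/2, 1/2)
2. G lies on line SW with SG:GW = 5:4 ⇒ G = (5/3, 5/9)
3. N lies on line XC with XN:NC = 2:1 ⇒ N = (7/6, 1/6)
through X parallel to GN: direction (-1/2, -7/18); meets WC at L = (3/5, -1/5)
L = W + t·(C−W) with t = 6/5

t = 6/5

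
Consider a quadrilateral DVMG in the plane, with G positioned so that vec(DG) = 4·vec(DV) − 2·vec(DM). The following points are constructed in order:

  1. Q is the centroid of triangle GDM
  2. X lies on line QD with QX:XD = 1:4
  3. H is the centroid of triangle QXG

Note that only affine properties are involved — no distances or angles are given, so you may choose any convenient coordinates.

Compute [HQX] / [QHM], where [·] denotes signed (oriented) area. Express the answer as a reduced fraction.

[HQX]:[QHM] = 1/4

Work in coordinates with D = (0, 0), V = (1, 0), M = (0, 1), G = (4, -2).
1. Q is the centroid of triangle GDM ⇒ Q = (4/3, -1/3)
2. X lies on line QD with QX:XD = 1:4 ⇒ X = (16/15, -4/15)
3. H is the centroid of triangle QXG ⇒ H = (32/15, -13/15)
2·[HQX] = 4/45, 2·[QHM] = 16/45
[HQX]:[QHM] = 4/45:16/45 = 1/4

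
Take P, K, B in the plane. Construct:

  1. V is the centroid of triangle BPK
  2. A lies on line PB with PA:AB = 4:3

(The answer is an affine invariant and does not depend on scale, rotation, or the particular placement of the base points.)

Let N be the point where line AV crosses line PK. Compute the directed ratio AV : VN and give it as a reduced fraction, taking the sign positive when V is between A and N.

Choose coordinates P = (0, 0), K = (1, 0), B = (0, 1).
1. V is the centroid of triangle BPK ⇒ V = (1/3, 1/3)
2. A lies on line PB with PA:AB = 4:3 ⇒ A = (0, 4/7)
line AV meets PK at N = (4/5, 0)
V = A + t·(N−A) with t = 5/12, so AV:VN = 5/12:7/12

AV:VN = 5/7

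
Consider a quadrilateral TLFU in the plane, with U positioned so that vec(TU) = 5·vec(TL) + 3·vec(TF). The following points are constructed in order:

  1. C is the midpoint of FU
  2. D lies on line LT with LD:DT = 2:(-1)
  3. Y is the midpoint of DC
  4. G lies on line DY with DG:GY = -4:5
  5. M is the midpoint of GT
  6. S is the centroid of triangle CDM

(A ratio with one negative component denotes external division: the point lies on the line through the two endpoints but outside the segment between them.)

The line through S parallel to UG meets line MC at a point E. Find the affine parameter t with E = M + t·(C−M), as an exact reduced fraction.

Work in coordinates with T = (0, 0), L = (1, 0), F = (0, 1), U = (5, 3).
1. C is the midpoint of FU ⇒ C = (5/2, 2)
2. D lies on line LT with LD:DT = 2:(-1) ⇒ D = (-1, 0)
3. Y is the midpoint of DC ⇒ Y = (3/4, 1)
4. G lies on line DY with DG:GY = -4:5 ⇒ G = (-8, -4)
5. M is the midpoint of GT ⇒ M = (-4, -2)
6. S is the centroid of triangle CDM ⇒ S = (-5/6, 0)
through S parallel to UG: direction (-13, -7); meets MC at E = (-1/6, 14/39)
E = M + t·(C−M) with t = 23/39

t = 23/39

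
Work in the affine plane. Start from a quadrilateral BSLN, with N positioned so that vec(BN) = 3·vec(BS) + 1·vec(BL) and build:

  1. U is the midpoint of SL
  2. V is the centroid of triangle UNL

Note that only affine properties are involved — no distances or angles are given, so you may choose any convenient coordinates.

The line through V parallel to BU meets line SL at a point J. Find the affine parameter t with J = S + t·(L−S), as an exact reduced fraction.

Choose coordinates B = (0, 0), S = (1, 0), L = (0, 1), N = (3, 1).
1. U is the midpoint of SL ⇒ U = (1/2, 1/2)
2. V is the centroid of triangle UNL ⇒ V = (7/6, 5/6)
through V parallel to BU: direction (1/2, 1/2); meets SL at J = (2/3, 1/3)
J = S + t·(L−S) with t = 1/3

t = 1/3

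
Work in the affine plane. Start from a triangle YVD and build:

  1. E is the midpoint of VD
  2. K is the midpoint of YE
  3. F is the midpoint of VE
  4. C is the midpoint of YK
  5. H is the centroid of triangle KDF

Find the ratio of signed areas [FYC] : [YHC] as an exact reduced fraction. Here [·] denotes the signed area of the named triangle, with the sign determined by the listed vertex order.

Assign Y = (0, 0), V = (1, 0), D = (0, 1) — the answer is frame-independent, so this choice is without loss of generality.
1. E is the midpoint of VD ⇒ E = (1/2, 1/2)
2. K is the midpoint of YE ⇒ K = (1/4, 1/4)
3. F is the midpoint of VE ⇒ F = (3/4, 1/4)
4. C is the midpoint of YK ⇒ C = (1/8, 1/8)
5. H is the centroid of triangle KDF ⇒ H = (1/3, 1/2)
2·[FYC] = -1/16, 2·[YHC] = -1/48
[FYC]:[YHC] = -1/16:-1/48 = 3

[FYC]:[YHC] = 3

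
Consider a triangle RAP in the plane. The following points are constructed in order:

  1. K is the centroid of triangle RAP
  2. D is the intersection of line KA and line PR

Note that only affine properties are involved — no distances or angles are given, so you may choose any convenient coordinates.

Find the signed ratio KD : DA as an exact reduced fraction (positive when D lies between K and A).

Choose coordinates R = (0, 0), A = (1, 0), P = (0, 1).
1. K is the centroid of triangle RAP ⇒ K = (1/3, 1/3)
2. D is the intersection of line KA and line PR ⇒ D = (0, 1/2)
D = K + t·(A−K) with t = -1/2, so KD:DA = t:(1−t) = -1/2:3/2

KD:DA = -1/3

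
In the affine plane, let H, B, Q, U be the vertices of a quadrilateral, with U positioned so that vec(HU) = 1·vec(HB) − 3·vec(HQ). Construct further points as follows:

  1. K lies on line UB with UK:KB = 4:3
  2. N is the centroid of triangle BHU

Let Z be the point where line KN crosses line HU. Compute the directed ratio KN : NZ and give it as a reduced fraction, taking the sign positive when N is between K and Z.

Work in coordinates with H = (0, 0), B = (1, 0), Q = (0, 1), U = (1, -3).
1. K lies on line UB with UK:KB = 4:3 ⇒ K = (1, -9/7)
2. N is the centroid of triangle BHU ⇒ N = (2/3, -1)
line KN meets HU at Z = (1/5, -3/5)
N = K + t·(Z−K) with t = 5/12, so KN:NZ = 5/12:7/12

KN:NZ = 5/7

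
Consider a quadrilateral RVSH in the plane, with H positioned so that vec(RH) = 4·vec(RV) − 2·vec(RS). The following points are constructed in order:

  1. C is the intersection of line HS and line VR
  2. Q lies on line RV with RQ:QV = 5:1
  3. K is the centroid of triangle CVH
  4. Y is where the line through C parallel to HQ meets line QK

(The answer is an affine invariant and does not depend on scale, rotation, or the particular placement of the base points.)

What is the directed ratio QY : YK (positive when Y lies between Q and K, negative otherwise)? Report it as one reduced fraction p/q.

Work in coordinates with R = (0, 0), V = (1, 0), S = (0, 1), H = (4, -2).
1. C is the intersection of line HS and line VR ⇒ C = (4/3, 0)
2. Q lies on line RV with RQ:QV = 5:1 ⇒ Q = (5/6, 0)
3. K is the centroid of triangle CVH ⇒ K = (19/9, -2/3)
4. Y is where the line through C parallel to HQ meets line QK ⇒ Y = (89/24, -3/2)
Y = Q + t·(K−Q) with t = 9/4, so QY:YK = t:(1−t) = 9/4:-5/4

QY:YK = -9/5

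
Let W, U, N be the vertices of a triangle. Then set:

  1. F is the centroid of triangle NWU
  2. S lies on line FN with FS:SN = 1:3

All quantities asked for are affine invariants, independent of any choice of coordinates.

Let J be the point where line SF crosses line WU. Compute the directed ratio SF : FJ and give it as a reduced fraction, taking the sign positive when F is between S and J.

Set W = (0, 0), U = (1, 0), N = (0, 1); any affine frame gives the same invariant.
1. F is the centroid of triangle NWU ⇒ F = (1/3, 1/3)
2. S lies on line FN with FS:SN = 1:3 ⇒ S = (1/4, 1/2)
line SF meets WU at J = (1/2, 0)
F = S + t·(J−S) with t = 1/3, so SF:FJ = 1/3:2/3

SF:FJ = 1/2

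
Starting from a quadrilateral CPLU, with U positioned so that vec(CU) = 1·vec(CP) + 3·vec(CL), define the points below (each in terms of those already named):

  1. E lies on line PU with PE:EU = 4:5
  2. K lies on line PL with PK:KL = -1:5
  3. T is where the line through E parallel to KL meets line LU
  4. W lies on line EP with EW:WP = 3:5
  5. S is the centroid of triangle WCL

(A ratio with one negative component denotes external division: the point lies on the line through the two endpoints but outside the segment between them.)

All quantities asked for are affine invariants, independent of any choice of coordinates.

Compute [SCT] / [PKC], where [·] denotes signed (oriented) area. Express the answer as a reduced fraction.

[SCT]:[PKC] = 116/81

Assign C = (0, 0), P = (1, 0), L = (0, 1), U = (1, 3) — the answer is frame-independent, so this choice is without loss of generality.
1. E lies on line PU with PE:EU = 4:5 ⇒ E = (1, 4/3)
2. K lies on line PL with PK:KL = -1:5 ⇒ K = (5/4, -1/4)
3. T is where the line through E parallel to KL meets line LU ⇒ T = (4/9, 17/9)
4. W lies on line EP with EW:WP = 3:5 ⇒ W = (1, 5/6)
5. S is the centroid of triangle WCL ⇒ S = (1/3, 11/18)
2·[SCT] = -29/81, 2·[PKC] = -1/4
[SCT]:[PKC] = -29/81:-1/4 = 116/81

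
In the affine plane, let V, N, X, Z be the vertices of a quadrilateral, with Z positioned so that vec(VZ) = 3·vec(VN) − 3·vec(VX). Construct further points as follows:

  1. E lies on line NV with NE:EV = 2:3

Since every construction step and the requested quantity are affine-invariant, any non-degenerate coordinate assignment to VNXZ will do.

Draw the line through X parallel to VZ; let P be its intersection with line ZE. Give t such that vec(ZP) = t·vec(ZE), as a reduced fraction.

t = 5/3

Set V = (0, 0), N = (1, 0), X = (0, 1), Z = (3, -3); any affine frame gives the same invariant.
1. E lies on line NV with NE:EV = 2:3 ⇒ E = (3/5, 0)
through X parallel to VZ: direction (3, -3); meets ZE at P = (-1, 2)
P = Z + t·(E−Z) with t = 5/3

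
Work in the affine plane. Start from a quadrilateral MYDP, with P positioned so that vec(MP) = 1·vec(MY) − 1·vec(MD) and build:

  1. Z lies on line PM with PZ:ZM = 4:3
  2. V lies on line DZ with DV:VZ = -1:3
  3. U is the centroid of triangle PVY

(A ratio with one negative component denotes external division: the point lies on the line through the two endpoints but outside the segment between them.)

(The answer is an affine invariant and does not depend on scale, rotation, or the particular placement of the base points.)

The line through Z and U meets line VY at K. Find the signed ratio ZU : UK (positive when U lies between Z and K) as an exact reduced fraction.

ZU:UK = 46/17

Assign M = (0, 0), Y = (1, 0), D = (0, 1), P = (1, -1) — the answer is frame-independent, so this choice is without loss of generality.
1. Z lies on line PM with PZ:ZM = 4:3 ⇒ Z = (3/7, -3/7)
2. V lies on line DZ with DV:VZ = -1:3 ⇒ V = (-3/14, 12/7)
3. U is the centroid of triangle PVY ⇒ U = (25/42, 5/21)
line ZU meets VY at K = (423/644, 78/161)
U = Z + t·(K−Z) with t = 46/63, so ZU:UK = 46/63:17/63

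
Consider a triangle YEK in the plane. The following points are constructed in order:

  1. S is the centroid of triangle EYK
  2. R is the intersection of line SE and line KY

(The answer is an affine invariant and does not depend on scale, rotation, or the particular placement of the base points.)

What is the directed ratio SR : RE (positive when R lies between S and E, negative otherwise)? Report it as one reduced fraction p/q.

Work in coordinates with Y = (0, 0), E = (1, 0), K = (0, 1).
1. S is the centroid of triangle EYK ⇒ S = (1/3, 1/3)
2. R is the intersection of line SE and line KY ⇒ R = (0, 1/2)
R = S + t·(E−S) with t = -1/2, so SR:RE = t:(1−t) = -1/2:3/2

SR:RE = -1/3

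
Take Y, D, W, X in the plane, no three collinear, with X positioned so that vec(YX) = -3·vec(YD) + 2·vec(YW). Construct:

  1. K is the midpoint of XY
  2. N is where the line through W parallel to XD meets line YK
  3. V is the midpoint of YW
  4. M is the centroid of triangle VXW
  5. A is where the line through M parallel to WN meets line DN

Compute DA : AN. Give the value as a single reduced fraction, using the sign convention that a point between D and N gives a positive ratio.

DA:AN = 1/2

Choose coordinates Y = (0, 0), D = (1, 0), W = (0, 1), X = (-3, 2).
1. K is the midpoint of XY ⇒ K = (-3/2, 1)
2. N is where the line through W parallel to XD meets line YK ⇒ N = (-6, 4)
3. V is the midpoint of YW ⇒ V = (0, 1/2)
4. M is the centroid of triangle VXW ⇒ M = (-1, 7/6)
5. A is where the line through M parallel to WN meets line DN ⇒ A = (-4/3, 4/3)
A = D + t·(N−D) with t = 1/3, so DA:AN = t:(1−t) = 1/3:2/3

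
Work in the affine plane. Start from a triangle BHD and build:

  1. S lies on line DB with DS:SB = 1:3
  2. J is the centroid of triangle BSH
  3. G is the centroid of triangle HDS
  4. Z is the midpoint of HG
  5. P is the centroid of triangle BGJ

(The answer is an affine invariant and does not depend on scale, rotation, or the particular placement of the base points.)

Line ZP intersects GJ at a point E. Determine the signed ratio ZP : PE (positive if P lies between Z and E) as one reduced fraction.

ZP:PE = -4

Set B = (0, 0), H = (1, 0), D = (0, 1); any affine frame gives the same invariant.
1. S lies on line DB with DS:SB = 1:3 ⇒ S = (0, 3/4)
2. J is the centroid of triangle BSH ⇒ J = (1/3, 1/4)
3. G is the centroid of triangle HDS ⇒ G = (1/3, 7/12)
4. Z is the midpoint of HG ⇒ Z = (2/3, 7/24)
5. P is the centroid of triangle BGJ ⇒ P = (2/9, 5/18)
line ZP meets GJ at E = (1/3, 9/32)
P = Z + t·(E−Z) with t = 4/3, so ZP:PE = 4/3:-1/3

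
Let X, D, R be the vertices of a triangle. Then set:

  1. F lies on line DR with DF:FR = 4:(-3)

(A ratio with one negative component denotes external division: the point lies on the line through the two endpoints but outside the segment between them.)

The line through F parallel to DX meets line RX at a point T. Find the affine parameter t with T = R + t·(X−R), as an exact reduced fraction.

t = -3

Choose coordinates X = (0, 0), D = (1, 0), R = (0, 1).
1. F lies on line DR with DF:FR = 4:(-3) ⇒ F = (-3, 4)
through F parallel to DX: direction (-1, 0); meets RX at T = (0, 4)
T = R + t·(X−R) with t = -3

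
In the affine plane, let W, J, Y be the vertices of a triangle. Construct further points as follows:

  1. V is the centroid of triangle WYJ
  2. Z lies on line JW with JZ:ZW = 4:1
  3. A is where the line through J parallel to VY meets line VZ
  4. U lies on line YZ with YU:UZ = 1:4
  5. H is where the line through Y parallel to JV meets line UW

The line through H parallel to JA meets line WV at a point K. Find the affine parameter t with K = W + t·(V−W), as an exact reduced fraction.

Choose coordinates W = (0, 0), J = (1, 0), Y = (0, 1).
1. V is the centroid of triangle WYJ ⇒ V = (1/3, 1/3)
2. Z lies on line JW with JZ:ZW = 4:1 ⇒ Z = (1/5, 0)
3. A is where the line through J parallel to VY meets line VZ ⇒ A = (5/9, 8/9)
4. U lies on line YZ with YU:UZ = 1:4 ⇒ U = (1/25, 4/5)
5. H is where the line through Y parallel to JV meets line UW ⇒ H = (2/41, 40/41)
through H parallel to JA: direction (-4/9, 8/9); meets WV at K = (44/123, 44/123)
K = W + t·(V−W) with t = 44/41

t = 44/41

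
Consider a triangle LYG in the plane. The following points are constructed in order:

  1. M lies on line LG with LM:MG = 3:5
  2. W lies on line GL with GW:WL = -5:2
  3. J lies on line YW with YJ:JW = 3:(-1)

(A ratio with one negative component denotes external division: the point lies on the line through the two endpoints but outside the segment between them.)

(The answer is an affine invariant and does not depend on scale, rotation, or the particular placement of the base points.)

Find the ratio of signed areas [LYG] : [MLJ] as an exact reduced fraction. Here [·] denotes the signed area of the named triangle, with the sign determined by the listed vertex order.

Assign L = (0, 0), Y = (1, 0), G = (0, 1) — the answer is frame-independent, so this choice is without loss of generality.
1. M lies on line LG with LM:MG = 3:5 ⇒ M = (0, 3/8)
2. W lies on line GL with GW:WL = -5:2 ⇒ W = (0, -2/3)
3. J lies on line YW with YJ:JW = 3:(-1) ⇒ J = (-1/2, -1)
2·[LYG] = 1, 2·[MLJ] = -3/16
[LYG]:[MLJ] = 1:-3/16 = -16/3

[LYG]:[MLJ] = -16/3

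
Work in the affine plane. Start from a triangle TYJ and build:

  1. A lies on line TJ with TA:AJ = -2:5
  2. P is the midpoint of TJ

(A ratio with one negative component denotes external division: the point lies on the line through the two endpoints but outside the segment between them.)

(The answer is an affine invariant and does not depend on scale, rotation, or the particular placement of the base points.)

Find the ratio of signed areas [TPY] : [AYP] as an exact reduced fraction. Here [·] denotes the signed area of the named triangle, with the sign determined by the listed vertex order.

[TPY]:[AYP] = -3/7

Work in coordinates with T = (0, 0), Y = (1, 0), J = (0, 1).
1. A lies on line TJ with TA:AJ = -2:5 ⇒ A = (0, -2/3)
2. P is the midpoint of TJ ⇒ P = (0, 1/2)
2·[TPY] = -1/2, 2·[AYP] = 7/6
[TPY]:[AYP] = -1/2:7/6 = -3/7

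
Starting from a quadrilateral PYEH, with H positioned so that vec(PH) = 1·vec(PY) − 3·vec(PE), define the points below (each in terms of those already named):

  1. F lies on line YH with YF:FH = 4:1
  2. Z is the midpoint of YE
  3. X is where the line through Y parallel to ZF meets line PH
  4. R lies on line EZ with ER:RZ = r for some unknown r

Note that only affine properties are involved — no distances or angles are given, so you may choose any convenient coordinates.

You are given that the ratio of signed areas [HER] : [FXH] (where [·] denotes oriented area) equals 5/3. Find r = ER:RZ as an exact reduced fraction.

Assign P = (0, 0), Y = (1, 0), E = (0, 1), H = (1, -3) — the answer is frame-independent, so this choice is without loss of generality.
1. F lies on line YH with YF:FH = 4:1 ⇒ F = (1, -12/5)
2. Z is the midpoint of YE ⇒ Z = (1/2, 1/2)
3. X is where the line through Y parallel to ZF meets line PH ⇒ X = (29/14, -87/14)
4. With ER:RZ = r, write λ = r/(r+1) so R = E + λ·(Z−E); R is affine-linear in λ
Every point depending on R is an affine combination of R and λ-independent points, so each such coordinate is linear in λ; the λ² term in each signed area is a multiple of (Z−E)×(Z−E) = 0, so 2·[HER] and 2·[FXH] are each linear in λ. Evaluating at λ=0 and λ=1:
  2·[HER] = -3/2·λ,   2·[FXH] = -9/14
So [HER]:[FXH] = (-3/2·λ) / (-9/14). Setting this equal to 5/3:
  -3/2·λ = 5/3·(-9/14)  ⇒  λ = 5/7
Then r = λ/(1−λ) = (5/7)/(2/7) = 5/2. Check: with r = 5/2, R = (5/14, 9/14) and [HER]:[FXH] = 5/3 as required.

r = 5/2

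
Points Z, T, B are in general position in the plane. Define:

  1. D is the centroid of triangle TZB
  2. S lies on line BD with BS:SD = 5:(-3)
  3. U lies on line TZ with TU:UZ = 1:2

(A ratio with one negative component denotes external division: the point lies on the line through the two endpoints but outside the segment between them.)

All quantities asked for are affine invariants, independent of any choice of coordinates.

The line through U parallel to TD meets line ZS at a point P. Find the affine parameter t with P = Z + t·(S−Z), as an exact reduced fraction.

t = -4/3

Choose coordinates Z = (0, 0), T = (1, 0), B = (0, 1).
1. D is the centroid of triangle TZB ⇒ D = (1/3, 1/3)
2. S lies on line BD with BS:SD = 5:(-3) ⇒ S = (5/6, -2/3)
3. U lies on line TZ with TU:UZ = 1:2 ⇒ U = (2/3, 0)
through U parallel to TD: direction (-2/3, 1/3); meets ZS at P = (-10/9, 8/9)
P = Z + t·(S−Z) with t = -4/3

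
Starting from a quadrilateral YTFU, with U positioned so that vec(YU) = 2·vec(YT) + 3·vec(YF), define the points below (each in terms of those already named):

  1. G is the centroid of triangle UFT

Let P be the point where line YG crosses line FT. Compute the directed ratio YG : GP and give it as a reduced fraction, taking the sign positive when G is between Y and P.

YG:GP = -7/4

Set Y = (0, 0), T = (1, 0), F = (0, 1), U = (2, 3); any affine frame gives the same invariant.
1. G is the centroid of triangle UFT ⇒ G = (1, 4/3)
line YG meets FT at P = (3/7, 4/7)
G = Y + t·(P−Y) with t = 7/3, so YG:GP = 7/3:-4/3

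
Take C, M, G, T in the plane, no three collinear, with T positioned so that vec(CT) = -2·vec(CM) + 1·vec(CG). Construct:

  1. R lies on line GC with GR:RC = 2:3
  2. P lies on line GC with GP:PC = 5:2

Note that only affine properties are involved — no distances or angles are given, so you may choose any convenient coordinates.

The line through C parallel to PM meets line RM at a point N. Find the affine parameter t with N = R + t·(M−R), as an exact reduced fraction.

Set C = (0, 0), M = (1, 0), G = (0, 1), T = (-2, 1); any affine frame gives the same invariant.
1. R lies on line GC with GR:RC = 2:3 ⇒ R = (0, 3/5)
2. P lies on line GC with GP:PC = 5:2 ⇒ P = (0, 2/7)
through C parallel to PM: direction (1, -2/7); meets RM at N = (21/11, -6/11)
N = R + t·(M−R) with t = 21/11

t = 21/11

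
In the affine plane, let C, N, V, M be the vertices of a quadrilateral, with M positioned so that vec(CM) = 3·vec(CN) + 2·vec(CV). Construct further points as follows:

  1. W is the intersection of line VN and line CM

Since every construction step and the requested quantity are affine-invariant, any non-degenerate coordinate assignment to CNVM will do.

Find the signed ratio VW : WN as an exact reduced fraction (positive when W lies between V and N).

VW:WN = 3/2

Work in coordinates with C = (0, 0), N = (1, 0), V = (0, 1), M = (3, 2).
1. W is the intersection of line VN and line CM ⇒ W = (3/5, 2/5)
W = V + t·(N−V) with t = 3/5, so VW:WN = t:(1−t) = 3/5:2/5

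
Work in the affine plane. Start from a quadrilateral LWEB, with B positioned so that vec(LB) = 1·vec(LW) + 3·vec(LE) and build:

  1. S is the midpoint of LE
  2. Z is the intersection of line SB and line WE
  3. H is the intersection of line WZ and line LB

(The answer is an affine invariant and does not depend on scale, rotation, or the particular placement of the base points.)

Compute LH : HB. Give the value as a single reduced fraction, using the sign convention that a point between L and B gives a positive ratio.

Choose coordinates L = (0, 0), W = (1, 0), E = (0, 1), B = (1, 3).
1. S is the midpoint of LE ⇒ S = (0, 1/2)
2. Z is the intersection of line SB and line WE ⇒ Z = (1/7, 6/7)
3. H is the intersection of line WZ and line LB ⇒ H = (1/4, 3/4)
H = L + t·(B−L) with t = 1/4, so LH:HB = t:(1−t) = 1/4:3/4

LH:HB = 1/3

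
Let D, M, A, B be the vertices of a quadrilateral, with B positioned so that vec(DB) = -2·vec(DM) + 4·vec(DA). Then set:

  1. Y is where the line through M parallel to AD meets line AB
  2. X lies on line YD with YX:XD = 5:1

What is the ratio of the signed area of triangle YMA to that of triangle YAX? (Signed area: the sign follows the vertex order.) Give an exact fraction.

Set D = (0, 0), M = (1, 0), A = (0, 1), B = (-2, 4); any affine frame gives the same invariant.
1. Y is where the line through M parallel to AD meets line AB ⇒ Y = (1, -1/2)
2. X lies on line YD with YX:XD = 5:1 ⇒ X = (1/6, -1/12)
2·[YMA] = 1/2, 2·[YAX] = 5/6
[YMA]:[YAX] = 1/2:5/6 = 3/5

[YMA]:[YAX] = 3/5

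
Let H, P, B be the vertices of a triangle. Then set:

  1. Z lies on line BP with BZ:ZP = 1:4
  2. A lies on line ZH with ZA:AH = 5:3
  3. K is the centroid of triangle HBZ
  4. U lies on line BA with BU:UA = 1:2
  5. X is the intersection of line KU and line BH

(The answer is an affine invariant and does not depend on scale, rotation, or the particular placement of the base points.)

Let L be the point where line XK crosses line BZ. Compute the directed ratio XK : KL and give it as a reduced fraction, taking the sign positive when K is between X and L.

Set H = (0, 0), P = (1, 0), B = (0, 1); any affine frame gives the same invariant.
1. Z lies on line BP with BZ:ZP = 1:4 ⇒ Z = (1/5, 4/5)
2. A lies on line ZH with ZA:AH = 5:3 ⇒ A = (3/40, 3/10)
3. K is the centroid of triangle HBZ ⇒ K = (1/15, 3/5)
4. U lies on line BA with BU:UA = 1:2 ⇒ U = (1/40, 23/30)
5. X is the intersection of line KU and line BH ⇒ X = (0, 13/15)
line XK meets BZ at L = (-2/45, 47/45)
K = X + t·(L−X) with t = -3/2, so XK:KL = -3/2:5/2

XK:KL = -3/5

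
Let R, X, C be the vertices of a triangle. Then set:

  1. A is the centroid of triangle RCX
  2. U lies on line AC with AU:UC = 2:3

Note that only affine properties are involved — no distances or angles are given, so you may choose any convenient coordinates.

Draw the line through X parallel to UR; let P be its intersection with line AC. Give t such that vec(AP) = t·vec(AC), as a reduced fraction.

t = -7/5

Set R = (0, 0), X = (1, 0), C = (0, 1); any affine frame gives the same invariant.
1. A is the centroid of triangle RCX ⇒ A = (1/3, 1/3)
2. U lies on line AC with AU:UC = 2:3 ⇒ U = (1/5, 3/5)
through X parallel to UR: direction (-1/5, -3/5); meets AC at P = (4/5, -3/5)
P = A + t·(C−A) with t = -7/5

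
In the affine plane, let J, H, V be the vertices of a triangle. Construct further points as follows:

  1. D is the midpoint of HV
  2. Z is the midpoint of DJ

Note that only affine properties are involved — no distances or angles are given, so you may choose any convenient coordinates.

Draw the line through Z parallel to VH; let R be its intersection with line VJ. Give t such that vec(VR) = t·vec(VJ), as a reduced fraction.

Work in coordinates with J = (0, 0), H = (1, 0), V = (0, 1).
1. D is the midpoint of HV ⇒ D = (1/2, 1/2)
2. Z is the midpoint of DJ ⇒ Z = (1/4, 1/4)
through Z parallel to VH: direction (1, -1); meets VJ at R = (0, 1/2)
R = V + t·(J−V) with t = 1/2

t = 1/2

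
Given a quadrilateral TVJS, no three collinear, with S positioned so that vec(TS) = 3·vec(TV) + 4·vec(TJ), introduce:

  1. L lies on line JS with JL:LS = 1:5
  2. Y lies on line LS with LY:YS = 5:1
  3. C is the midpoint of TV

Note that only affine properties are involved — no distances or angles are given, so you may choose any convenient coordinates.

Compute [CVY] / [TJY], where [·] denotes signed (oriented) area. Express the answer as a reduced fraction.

Choose coordinates T = (0, 0), V = (1, 0), J = (0, 1), S = (3, 4).
1. L lies on line JS with JL:LS = 1:5 ⇒ L = (1/2, 3/2)
2. Y lies on line LS with LY:YS = 5:1 ⇒ Y = (31/12, 43/12)
3. C is the midpoint of TV ⇒ C = (1/2, 0)
2·[CVY] = 43/24, 2·[TJY] = -31/12
[CVY]:[TJY] = 43/24:-31/12 = -43/62

[CVY]:[TJY] = -43/62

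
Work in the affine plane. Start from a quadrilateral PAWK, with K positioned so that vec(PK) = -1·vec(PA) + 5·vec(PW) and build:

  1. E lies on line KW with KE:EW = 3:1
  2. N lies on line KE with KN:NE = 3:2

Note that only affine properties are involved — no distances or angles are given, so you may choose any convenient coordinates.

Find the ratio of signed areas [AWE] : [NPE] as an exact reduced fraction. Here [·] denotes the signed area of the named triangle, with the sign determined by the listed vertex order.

Work in coordinates with P = (0, 0), A = (1, 0), W = (0, 1), K = (-1, 5).
1. E lies on line KW with KE:EW = 3:1 ⇒ E = (-1/4, 2)
2. N lies on line KE with KN:NE = 3:2 ⇒ N = (-11/20, 16/5)
2·[AWE] = -3/4, 2·[NPE] = 3/10
[AWE]:[NPE] = -3/4:3/10 = -5/2

[AWE]:[NPE] = -5/2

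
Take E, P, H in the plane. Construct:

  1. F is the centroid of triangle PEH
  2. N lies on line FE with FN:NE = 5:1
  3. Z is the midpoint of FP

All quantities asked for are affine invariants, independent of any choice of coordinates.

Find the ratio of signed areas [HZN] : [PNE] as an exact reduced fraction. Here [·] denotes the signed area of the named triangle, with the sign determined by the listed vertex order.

Work in coordinates with E = (0, 0), P = (1, 0), H = (0, 1).
1. F is the centroid of triangle PEH ⇒ F = (1/3, 1/3)
2. N lies on line FE with FN:NE = 5:1 ⇒ N = (1/18, 1/18)
3. Z is the midpoint of FP ⇒ Z = (2/3, 1/6)
2·[HZN] = -7/12, 2·[PNE] = 1/18
[HZN]:[PNE] = -7/12:1/18 = -21/2

[HZN]:[PNE] = -21/2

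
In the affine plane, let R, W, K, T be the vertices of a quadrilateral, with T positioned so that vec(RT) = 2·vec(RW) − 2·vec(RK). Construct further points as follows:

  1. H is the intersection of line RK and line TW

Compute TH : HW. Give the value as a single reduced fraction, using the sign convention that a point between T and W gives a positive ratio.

TH:HW = -2

Choose coordinates R = (0, 0), W = (1, 0), K = (0, 1), T = (2, -2).
1. H is the intersection of line RK and line TW ⇒ H = (0, 2)
H = T + t·(W−T) with t = 2, so TH:HW = t:(1−t) = 2:-1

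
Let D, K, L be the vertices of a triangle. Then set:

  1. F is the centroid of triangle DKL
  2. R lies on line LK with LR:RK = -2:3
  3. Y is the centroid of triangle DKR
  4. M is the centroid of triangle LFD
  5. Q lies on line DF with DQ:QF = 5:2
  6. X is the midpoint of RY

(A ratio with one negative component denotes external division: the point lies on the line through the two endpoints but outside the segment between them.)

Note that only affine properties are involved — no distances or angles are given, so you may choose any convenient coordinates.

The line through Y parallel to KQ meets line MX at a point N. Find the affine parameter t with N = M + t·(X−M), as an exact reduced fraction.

t = 40/111

Assign D = (0, 0), K = (1, 0), L = (0, 1) — the answer is frame-independent, so this choice is without loss of generality.
1. F is the centroid of triangle DKL ⇒ F = (1/3, 1/3)
2. R lies on line LK with LR:RK = -2:3 ⇒ R = (-2, 3)
3. Y is the centroid of triangle DKR ⇒ Y = (-1/3, 1)
4. M is the centroid of triangle LFD ⇒ M = (1/9, 4/9)
5. Q lies on line DF with DQ:QF = 5:2 ⇒ Q = (5/21, 5/21)
6. X is the midpoint of RY ⇒ X = (-7/6, 2)
through Y parallel to KQ: direction (-16/21, 5/21); meets MX at N = (-349/999, 1004/999)
N = M + t·(X−M) with t = 40/111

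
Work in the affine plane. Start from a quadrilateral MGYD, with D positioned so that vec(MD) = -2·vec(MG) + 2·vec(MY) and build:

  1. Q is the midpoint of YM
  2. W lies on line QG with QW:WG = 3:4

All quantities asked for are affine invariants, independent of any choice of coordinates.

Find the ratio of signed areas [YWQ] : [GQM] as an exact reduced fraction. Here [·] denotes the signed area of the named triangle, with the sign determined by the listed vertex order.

[YWQ]:[GQM] = -3/7

Assign M = (0, 0), G = (1, 0), Y = (0, 1), D = (-2, 2) — the answer is frame-independent, so this choice is without loss of generality.
1. Q is the midpoint of YM ⇒ Q = (0, 1/2)
2. W lies on line QG with QW:WG = 3:4 ⇒ W = (3/7, 2/7)
2·[YWQ] = -3/14, 2·[GQM] = 1/2
[YWQ]:[GQM] = -3/14:1/2 = -3/7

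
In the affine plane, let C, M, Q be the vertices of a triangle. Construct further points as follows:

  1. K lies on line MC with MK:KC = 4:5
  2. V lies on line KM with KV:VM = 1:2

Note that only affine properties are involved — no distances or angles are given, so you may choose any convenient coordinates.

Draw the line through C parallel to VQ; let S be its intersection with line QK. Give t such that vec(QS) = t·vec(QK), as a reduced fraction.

Assign C = (0, 0), M = (1, 0), Q = (0, 1) — the answer is frame-independent, so this choice is without loss of generality.
1. K lies on line MC with MK:KC = 4:5 ⇒ K = (5/9, 0)
2. V lies on line KM with KV:VM = 1:2 ⇒ V = (19/27, 0)
through C parallel to VQ: direction (-19/27, 1); meets QK at S = (95/36, -15/4)
S = Q + t·(K−Q) with t = 19/4

t = 19/4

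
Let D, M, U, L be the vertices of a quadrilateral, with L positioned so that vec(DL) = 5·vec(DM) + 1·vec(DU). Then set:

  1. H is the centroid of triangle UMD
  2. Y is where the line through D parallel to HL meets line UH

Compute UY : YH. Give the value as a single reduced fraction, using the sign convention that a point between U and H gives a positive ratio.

UY:YH = -7/2

Assign D = (0, 0), M = (1, 0), U = (0, 1), L = (5, 1) — the answer is frame-independent, so this choice is without loss of generality.
1. H is the centroid of triangle UMD ⇒ H = (1/3, 1/3)
2. Y is where the line through D parallel to HL meets line UH ⇒ Y = (7/15, 1/15)
Y = U + t·(H−U) with t = 7/5, so UY:YH = t:(1−t) = 7/5:-2/5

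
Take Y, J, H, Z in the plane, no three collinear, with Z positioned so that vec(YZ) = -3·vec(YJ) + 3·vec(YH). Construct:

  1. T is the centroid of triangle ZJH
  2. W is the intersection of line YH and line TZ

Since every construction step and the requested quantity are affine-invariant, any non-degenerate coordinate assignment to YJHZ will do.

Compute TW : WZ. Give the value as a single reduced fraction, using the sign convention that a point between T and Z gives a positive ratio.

TW:WZ = -2/9

Work in coordinates with Y = (0, 0), J = (1, 0), H = (0, 1), Z = (-3, 3).
1. T is the centroid of triangle ZJH ⇒ T = (-2/3, 4/3)
2. W is the intersection of line YH and line TZ ⇒ W = (0, 6/7)
W = T + t·(Z−T) with t = -2/7, so TW:WZ = t:(1−t) = -2/7:9/7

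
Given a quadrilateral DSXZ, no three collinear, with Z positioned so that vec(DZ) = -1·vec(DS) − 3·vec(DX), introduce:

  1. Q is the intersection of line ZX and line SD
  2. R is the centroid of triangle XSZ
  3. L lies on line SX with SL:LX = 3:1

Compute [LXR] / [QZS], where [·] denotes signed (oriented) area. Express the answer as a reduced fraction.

[LXR]:[QZS] = 1/9

Work in coordinates with D = (0, 0), S = (1, 0), X = (0, 1), Z = (-1, -3).
1. Q is the intersection of line ZX and line SD ⇒ Q = (-1/4, 0)
2. R is the centroid of triangle XSZ ⇒ R = (0, -2/3)
3. L lies on line SX with SL:LX = 3:1 ⇒ L = (1/4, 3/4)
2·[LXR] = 5/12, 2·[QZS] = 15/4
[LXR]:[QZS] = 5/12:15/4 = 1/9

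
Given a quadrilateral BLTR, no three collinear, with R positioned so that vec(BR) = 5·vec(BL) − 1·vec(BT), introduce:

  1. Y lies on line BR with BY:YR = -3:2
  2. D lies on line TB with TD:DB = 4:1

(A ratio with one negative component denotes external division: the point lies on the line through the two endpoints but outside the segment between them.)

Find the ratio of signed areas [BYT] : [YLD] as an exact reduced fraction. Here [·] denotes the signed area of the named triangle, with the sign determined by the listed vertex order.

[BYT]:[YLD] = 75

Assign B = (0, 0), L = (1, 0), T = (0, 1), R = (5, -1) — the answer is frame-independent, so this choice is without loss of generality.
1. Y lies on line BR with BY:YR = -3:2 ⇒ Y = (15, -3)
2. D lies on line TB with TD:DB = 4:1 ⇒ D = (0, 1/5)
2·[BYT] = 15, 2·[YLD] = 1/5
[BYT]:[YLD] = 15:1/5 = 75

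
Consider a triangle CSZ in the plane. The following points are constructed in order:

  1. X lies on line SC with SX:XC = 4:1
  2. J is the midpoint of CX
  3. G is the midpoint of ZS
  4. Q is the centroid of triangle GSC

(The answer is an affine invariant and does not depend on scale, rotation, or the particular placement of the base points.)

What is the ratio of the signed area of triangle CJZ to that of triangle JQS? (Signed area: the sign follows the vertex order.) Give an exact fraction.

[CJZ]:[JQS] = -2/3

Assign C = (0, 0), S = (1, 0), Z = (0, 1) — the answer is frame-independent, so this choice is without loss of generality.
1. X lies on line SC with SX:XC = 4:1 ⇒ X = (1/5, 0)
2. J is the midpoint of CX ⇒ J = (1/10, 0)
3. G is the midpoint of ZS ⇒ G = (1/2, 1/2)
4. Q is the centroid of triangle GSC ⇒ Q = (1/2, 1/6)
2·[CJZ] = 1/10, 2·[JQS] = -3/20
[CJZ]:[JQS] = 1/10:-3/20 = -2/3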